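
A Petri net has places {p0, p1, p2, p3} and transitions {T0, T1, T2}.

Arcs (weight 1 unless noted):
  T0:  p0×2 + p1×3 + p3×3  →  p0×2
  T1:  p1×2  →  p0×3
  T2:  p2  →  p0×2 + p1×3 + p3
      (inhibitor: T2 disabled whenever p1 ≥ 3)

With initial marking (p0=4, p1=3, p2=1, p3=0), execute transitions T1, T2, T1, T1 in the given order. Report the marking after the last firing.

(p0=15, p1=0, p2=0, p3=1)

step 1: fire T1:  (p0=4, p1=3, p2=1, p3=0) → (p0=7, p1=1, p2=1, p3=0)
step 2: fire T2:  (p0=7, p1=1, p2=1, p3=0) → (p0=9, p1=4, p2=0, p3=1)
step 3: fire T1:  (p0=9, p1=4, p2=0, p3=1) → (p0=12, p1=2, p2=0, p3=1)
step 4: fire T1:  (p0=12, p1=2, p2=0, p3=1) → (p0=15, p1=0, p2=0, p3=1)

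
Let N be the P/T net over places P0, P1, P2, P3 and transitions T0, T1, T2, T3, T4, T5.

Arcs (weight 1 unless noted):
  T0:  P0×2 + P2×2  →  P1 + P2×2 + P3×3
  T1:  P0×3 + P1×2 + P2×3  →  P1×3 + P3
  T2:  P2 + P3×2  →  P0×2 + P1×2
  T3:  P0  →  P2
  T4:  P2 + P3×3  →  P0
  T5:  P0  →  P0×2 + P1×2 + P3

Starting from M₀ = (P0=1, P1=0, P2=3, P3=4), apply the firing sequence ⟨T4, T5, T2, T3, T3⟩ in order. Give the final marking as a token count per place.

(P0=3, P1=4, P2=3, P3=0)

step 1: fire T4:  (P0=1, P1=0, P2=3, P3=4) → (P0=2, P1=0, P2=2, P3=1)
step 2: fire T5:  (P0=2, P1=0, P2=2, P3=1) → (P0=3, P1=2, P2=2, P3=2)
step 3: fire T2:  (P0=3, P1=2, P2=2, P3=2) → (P0=5, P1=4, P2=1, P3=0)
step 4: fire T3:  (P0=5, P1=4, P2=1, P3=0) → (P0=4, P1=4, P2=2, P3=0)
step 5: fire T3:  (P0=4, P1=4, P2=2, P3=0) → (P0=3, P1=4, P2=3, P3=0)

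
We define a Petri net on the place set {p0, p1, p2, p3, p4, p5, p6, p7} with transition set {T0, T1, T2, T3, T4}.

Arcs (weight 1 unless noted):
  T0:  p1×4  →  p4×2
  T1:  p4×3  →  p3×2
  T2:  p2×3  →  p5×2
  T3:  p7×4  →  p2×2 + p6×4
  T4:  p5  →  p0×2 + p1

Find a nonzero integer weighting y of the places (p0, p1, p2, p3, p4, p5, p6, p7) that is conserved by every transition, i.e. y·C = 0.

Incidence matrix C (rows=places, cols=transitions):
       T0   T1   T2   T3   T4
   p0   0    0    0    0    2
   p1  -4    0    0    0    1
   p2   0    0   -3    2    0
   p3   0    2    0    0    0
   p4   2   -3    0    0    0
   p5   0    0    2    0   -1
   p6   0    0    0    4    0
   p7   0    0    0   -4    0

Candidate y = [1, -2, 0, -6, -4, 0, 0, 0]; check y·C column-wise:
  col T0: 1·0 + -2·-4 + -6·0 + -4·2 = 0
  col T1: 1·0 + -2·0 + -6·2 + -4·-3 = 0
  col T2: 1·0 + -2·0 + 0·-3 + -6·0 + -4·0 + 0·2 = 0
  col T3: 1·0 + -2·0 + 0·2 + -6·0 + -4·0 + 0·4 + 0·-4 = 0
  col T4: 1·2 + -2·1 + -6·0 + -4·0 + 0·-1 = 0

y = (p0:1, p1:-2, p2:0, p3:-6, p4:-4, p5:0, p6:0, p7:0)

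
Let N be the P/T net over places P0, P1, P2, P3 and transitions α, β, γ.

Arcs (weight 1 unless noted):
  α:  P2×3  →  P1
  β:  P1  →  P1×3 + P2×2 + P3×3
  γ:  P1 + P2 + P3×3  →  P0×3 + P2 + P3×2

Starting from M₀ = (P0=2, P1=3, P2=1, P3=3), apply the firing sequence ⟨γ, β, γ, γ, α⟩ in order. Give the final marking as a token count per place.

(P0=11, P1=3, P2=0, P3=3)

step 1: fire γ:  (P0=2, P1=3, P2=1, P3=3) → (P0=5, P1=2, P2=1, P3=2)
step 2: fire β:  (P0=5, P1=2, P2=1, P3=2) → (P0=5, P1=4, P2=3, P3=5)
step 3: fire γ:  (P0=5, P1=4, P2=3, P3=5) → (P0=8, P1=3, P2=3, P3=4)
step 4: fire γ:  (P0=8, P1=3, P2=3, P3=4) → (P0=11, P1=2, P2=3, P3=3)
step 5: fire α:  (P0=11, P1=2, P2=3, P3=3) → (P0=11, P1=3, P2=0, P3=3)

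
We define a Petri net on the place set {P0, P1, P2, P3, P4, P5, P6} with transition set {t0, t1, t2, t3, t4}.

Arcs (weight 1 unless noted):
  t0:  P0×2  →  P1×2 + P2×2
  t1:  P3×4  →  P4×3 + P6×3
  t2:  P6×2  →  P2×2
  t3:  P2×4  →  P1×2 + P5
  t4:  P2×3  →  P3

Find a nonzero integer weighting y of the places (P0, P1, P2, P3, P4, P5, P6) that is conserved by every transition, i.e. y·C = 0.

y = (P0:1, P1:1, P2:0, P3:0, P4:0, P5:-2, P6:0)

Incidence matrix C (rows=places, cols=transitions):
       t0   t1   t2   t3   t4
   P0  -2    0    0    0    0
   P1   2    0    0    2    0
   P2   2    0    2   -4   -3
   P3   0   -4    0    0    1
   P4   0    3    0    0    0
   P5   0    0    0    1    0
   P6   0    3   -2    0    0

Candidate y = [1, 1, 0, 0, 0, -2, 0]; check y·C column-wise:
  col t0: 1·-2 + 1·2 + 0·2 + -2·0 = 0
  col t1: 1·0 + 1·0 + 0·-4 + 0·3 + -2·0 + 0·3 = 0
  col t2: 1·0 + 1·0 + 0·2 + -2·0 + 0·-2 = 0
  col t3: 1·0 + 1·2 + 0·-4 + -2·1 = 0
  col t4: 1·0 + 1·0 + 0·-3 + 0·1 + -2·0 = 0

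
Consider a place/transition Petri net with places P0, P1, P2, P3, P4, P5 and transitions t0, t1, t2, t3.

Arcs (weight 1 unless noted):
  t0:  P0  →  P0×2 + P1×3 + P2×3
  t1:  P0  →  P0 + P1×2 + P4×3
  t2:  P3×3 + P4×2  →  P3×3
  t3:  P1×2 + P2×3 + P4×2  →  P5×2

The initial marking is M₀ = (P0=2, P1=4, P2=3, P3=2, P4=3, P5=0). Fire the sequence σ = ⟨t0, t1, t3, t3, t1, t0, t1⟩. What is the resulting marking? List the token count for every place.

step 1: fire t0:  (P0=2, P1=4, P2=3, P3=2, P4=3, P5=0) → (P0=3, P1=7, P2=6, P3=2, P4=3, P5=0)
step 2: fire t1:  (P0=3, P1=7, P2=6, P3=2, P4=3, P5=0) → (P0=3, P1=9, P2=6, P3=2, P4=6, P5=0)
step 3: fire t3:  (P0=3, P1=9, P2=6, P3=2, P4=6, P5=0) → (P0=3, P1=7, P2=3, P3=2, P4=4, P5=2)
step 4: fire t3:  (P0=3, P1=7, P2=3, P3=2, P4=4, P5=2) → (P0=3, P1=5, P2=0, P3=2, P4=2, P5=4)
step 5: fire t1:  (P0=3, P1=5, P2=0, P3=2, P4=2, P5=4) → (P0=3, P1=7, P2=0, P3=2, P4=5, P5=4)
step 6: fire t0:  (P0=3, P1=7, P2=0, P3=2, P4=5, P5=4) → (P0=4, P1=10, P2=3, P3=2, P4=5, P5=4)
step 7: fire t1:  (P0=4, P1=10, P2=3, P3=2, P4=5, P5=4) → (P0=4, P1=12, P2=3, P3=2, P4=8, P5=4)

(P0=4, P1=12, P2=3, P3=2, P4=8, P5=4)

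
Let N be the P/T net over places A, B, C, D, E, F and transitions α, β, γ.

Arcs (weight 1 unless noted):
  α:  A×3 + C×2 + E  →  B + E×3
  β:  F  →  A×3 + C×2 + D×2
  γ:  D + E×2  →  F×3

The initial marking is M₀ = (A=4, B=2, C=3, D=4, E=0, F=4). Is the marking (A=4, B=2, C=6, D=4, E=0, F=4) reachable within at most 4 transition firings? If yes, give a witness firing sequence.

NO — not reachable within 4 firings

depth 0: 1 marking
depth 1: 2 markings reached so far
depth 2: 3 markings reached so far
depth 3: 4 markings reached so far
depth 4: 5 markings reached so far
target is not among the 5 markings reachable within 4 steps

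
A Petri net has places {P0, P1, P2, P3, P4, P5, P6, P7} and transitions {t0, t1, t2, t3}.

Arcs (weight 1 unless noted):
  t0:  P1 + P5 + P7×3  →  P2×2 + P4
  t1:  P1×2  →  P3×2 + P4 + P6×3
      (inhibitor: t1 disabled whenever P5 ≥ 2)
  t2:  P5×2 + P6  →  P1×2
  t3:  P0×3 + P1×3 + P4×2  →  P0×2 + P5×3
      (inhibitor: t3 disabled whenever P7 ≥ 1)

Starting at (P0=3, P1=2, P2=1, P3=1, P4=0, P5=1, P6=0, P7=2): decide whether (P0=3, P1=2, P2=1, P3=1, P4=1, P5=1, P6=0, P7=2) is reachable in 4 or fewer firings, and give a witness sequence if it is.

depth 0: 1 marking
depth 1: 2 markings reached so far
depth 2: 2 markings reached so far
(frontier empty at depth 2; search complete)
target is not among the 2 markings reachable within 4 steps

NO — not reachable within 4 firings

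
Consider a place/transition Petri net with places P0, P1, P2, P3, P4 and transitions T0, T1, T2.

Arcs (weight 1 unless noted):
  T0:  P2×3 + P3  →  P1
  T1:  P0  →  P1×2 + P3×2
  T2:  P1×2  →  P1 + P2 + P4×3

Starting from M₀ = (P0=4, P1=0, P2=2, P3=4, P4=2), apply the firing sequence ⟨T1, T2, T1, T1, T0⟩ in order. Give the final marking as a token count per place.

step 1: fire T1:  (P0=4, P1=0, P2=2, P3=4, P4=2) → (P0=3, P1=2, P2=2, P3=6, P4=2)
step 2: fire T2:  (P0=3, P1=2, P2=2, P3=6, P4=2) → (P0=3, P1=1, P2=3, P3=6, P4=5)
step 3: fire T1:  (P0=3, P1=1, P2=3, P3=6, P4=5) → (P0=2, P1=3, P2=3, P3=8, P4=5)
step 4: fire T1:  (P0=2, P1=3, P2=3, P3=8, P4=5) → (P0=1, P1=5, P2=3, P3=10, P4=5)
step 5: fire T0:  (P0=1, P1=5, P2=3, P3=10, P4=5) → (P0=1, P1=6, P2=0, P3=9, P4=5)

(P0=1, P1=6, P2=0, P3=9, P4=5)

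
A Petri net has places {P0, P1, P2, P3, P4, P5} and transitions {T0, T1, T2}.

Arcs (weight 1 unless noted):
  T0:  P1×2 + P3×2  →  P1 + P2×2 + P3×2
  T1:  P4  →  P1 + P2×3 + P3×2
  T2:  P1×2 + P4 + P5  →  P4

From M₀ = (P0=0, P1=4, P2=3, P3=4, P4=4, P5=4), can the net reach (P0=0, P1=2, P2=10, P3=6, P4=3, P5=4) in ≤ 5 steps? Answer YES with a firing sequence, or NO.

depth 0: 1 marking
depth 1: 4 markings reached so far
depth 2: 10 markings reached so far
depth 3: 18 markings reached so far
depth 4: 27 markings reached so far
depth 5: 38 markings reached so far
target is not among the 38 markings reachable within 5 steps

NO — not reachable within 5 firings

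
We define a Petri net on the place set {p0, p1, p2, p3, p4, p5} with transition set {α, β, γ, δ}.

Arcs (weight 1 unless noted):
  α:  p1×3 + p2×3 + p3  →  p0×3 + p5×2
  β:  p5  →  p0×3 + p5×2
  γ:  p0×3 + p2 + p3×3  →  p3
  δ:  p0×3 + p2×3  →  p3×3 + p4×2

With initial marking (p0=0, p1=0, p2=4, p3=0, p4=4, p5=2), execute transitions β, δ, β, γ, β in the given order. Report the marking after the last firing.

step 1: fire β:  (p0=0, p1=0, p2=4, p3=0, p4=4, p5=2) → (p0=3, p1=0, p2=4, p3=0, p4=4, p5=3)
step 2: fire δ:  (p0=3, p1=0, p2=4, p3=0, p4=4, p5=3) → (p0=0, p1=0, p2=1, p3=3, p4=6, p5=3)
step 3: fire β:  (p0=0, p1=0, p2=1, p3=3, p4=6, p5=3) → (p0=3, p1=0, p2=1, p3=3, p4=6, p5=4)
step 4: fire γ:  (p0=3, p1=0, p2=1, p3=3, p4=6, p5=4) → (p0=0, p1=0, p2=0, p3=1, p4=6, p5=4)
step 5: fire β:  (p0=0, p1=0, p2=0, p3=1, p4=6, p5=4) → (p0=3, p1=0, p2=0, p3=1, p4=6, p5=5)

(p0=3, p1=0, p2=0, p3=1, p4=6, p5=5)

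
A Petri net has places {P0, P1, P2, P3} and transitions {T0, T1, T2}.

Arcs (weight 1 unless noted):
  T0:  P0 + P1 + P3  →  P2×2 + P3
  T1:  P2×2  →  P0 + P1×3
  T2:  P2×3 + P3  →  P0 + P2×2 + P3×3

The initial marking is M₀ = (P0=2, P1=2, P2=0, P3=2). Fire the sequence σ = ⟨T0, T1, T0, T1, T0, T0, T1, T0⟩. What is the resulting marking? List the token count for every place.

step 1: fire T0:  (P0=2, P1=2, P2=0, P3=2) → (P0=1, P1=1, P2=2, P3=2)
step 2: fire T1:  (P0=1, P1=1, P2=2, P3=2) → (P0=2, P1=4, P2=0, P3=2)
step 3: fire T0:  (P0=2, P1=4, P2=0, P3=2) → (P0=1, P1=3, P2=2, P3=2)
step 4: fire T1:  (P0=1, P1=3, P2=2, P3=2) → (P0=2, P1=6, P2=0, P3=2)
step 5: fire T0:  (P0=2, P1=6, P2=0, P3=2) → (P0=1, P1=5, P2=2, P3=2)
step 6: fire T0:  (P0=1, P1=5, P2=2, P3=2) → (P0=0, P1=4, P2=4, P3=2)
step 7: fire T1:  (P0=0, P1=4, P2=4, P3=2) → (P0=1, P1=7, P2=2, P3=2)
step 8: fire T0:  (P0=1, P1=7, P2=2, P3=2) → (P0=0, P1=6, P2=4, P3=2)

(P0=0, P1=6, P2=4, P3=2)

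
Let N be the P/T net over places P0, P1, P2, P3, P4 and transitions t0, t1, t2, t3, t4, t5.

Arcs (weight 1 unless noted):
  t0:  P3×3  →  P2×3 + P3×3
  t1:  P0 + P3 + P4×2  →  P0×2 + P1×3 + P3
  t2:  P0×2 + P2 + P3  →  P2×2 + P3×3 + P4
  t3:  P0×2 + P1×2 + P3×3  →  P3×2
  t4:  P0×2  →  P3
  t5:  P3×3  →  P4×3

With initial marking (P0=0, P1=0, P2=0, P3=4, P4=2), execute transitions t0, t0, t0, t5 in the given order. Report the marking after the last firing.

(P0=0, P1=0, P2=9, P3=1, P4=5)

step 1: fire t0:  (P0=0, P1=0, P2=0, P3=4, P4=2) → (P0=0, P1=0, P2=3, P3=4, P4=2)
step 2: fire t0:  (P0=0, P1=0, P2=3, P3=4, P4=2) → (P0=0, P1=0, P2=6, P3=4, P4=2)
step 3: fire t0:  (P0=0, P1=0, P2=6, P3=4, P4=2) → (P0=0, P1=0, P2=9, P3=4, P4=2)
step 4: fire t5:  (P0=0, P1=0, P2=9, P3=4, P4=2) → (P0=0, P1=0, P2=9, P3=1, P4=5)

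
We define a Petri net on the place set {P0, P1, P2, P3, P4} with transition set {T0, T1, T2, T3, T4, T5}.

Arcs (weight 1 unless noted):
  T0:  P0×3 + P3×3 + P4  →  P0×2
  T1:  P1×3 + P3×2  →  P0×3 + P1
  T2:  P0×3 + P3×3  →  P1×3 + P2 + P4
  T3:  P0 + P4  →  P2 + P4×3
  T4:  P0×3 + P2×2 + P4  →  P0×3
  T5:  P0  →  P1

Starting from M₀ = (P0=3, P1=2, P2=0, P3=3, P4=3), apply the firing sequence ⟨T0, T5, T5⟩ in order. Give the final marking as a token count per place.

step 1: fire T0:  (P0=3, P1=2, P2=0, P3=3, P4=3) → (P0=2, P1=2, P2=0, P3=0, P4=2)
step 2: fire T5:  (P0=2, P1=2, P2=0, P3=0, P4=2) → (P0=1, P1=3, P2=0, P3=0, P4=2)
step 3: fire T5:  (P0=1, P1=3, P2=0, P3=0, P4=2) → (P0=0, P1=4, P2=0, P3=0, P4=2)

(P0=0, P1=4, P2=0, P3=0, P4=2)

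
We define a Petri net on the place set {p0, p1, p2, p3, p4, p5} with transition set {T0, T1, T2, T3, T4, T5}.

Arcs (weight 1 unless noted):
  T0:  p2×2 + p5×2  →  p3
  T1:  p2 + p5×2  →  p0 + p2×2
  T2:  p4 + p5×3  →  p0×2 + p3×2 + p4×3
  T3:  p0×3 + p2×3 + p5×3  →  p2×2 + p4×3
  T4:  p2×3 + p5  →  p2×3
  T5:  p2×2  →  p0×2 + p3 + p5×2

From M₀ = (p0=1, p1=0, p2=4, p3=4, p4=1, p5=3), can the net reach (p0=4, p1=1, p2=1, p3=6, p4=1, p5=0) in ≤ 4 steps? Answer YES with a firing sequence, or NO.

depth 0: 1 marking
depth 1: 6 markings reached so far
depth 2: 14 markings reached so far
depth 3: 27 markings reached so far
depth 4: 40 markings reached so far
target is not among the 40 markings reachable within 4 steps

NO — not reachable within 4 firings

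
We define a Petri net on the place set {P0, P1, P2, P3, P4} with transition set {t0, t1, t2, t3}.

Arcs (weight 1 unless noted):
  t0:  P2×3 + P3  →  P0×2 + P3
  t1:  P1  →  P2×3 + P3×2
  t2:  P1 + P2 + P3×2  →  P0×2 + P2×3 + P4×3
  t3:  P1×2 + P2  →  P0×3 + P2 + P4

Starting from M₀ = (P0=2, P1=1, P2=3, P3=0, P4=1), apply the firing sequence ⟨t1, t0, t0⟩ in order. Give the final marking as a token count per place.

step 1: fire t1:  (P0=2, P1=1, P2=3, P3=0, P4=1) → (P0=2, P1=0, P2=6, P3=2, P4=1)
step 2: fire t0:  (P0=2, P1=0, P2=6, P3=2, P4=1) → (P0=4, P1=0, P2=3, P3=2, P4=1)
step 3: fire t0:  (P0=4, P1=0, P2=3, P3=2, P4=1) → (P0=6, P1=0, P2=0, P3=2, P4=1)

(P0=6, P1=0, P2=0, P3=2, P4=1)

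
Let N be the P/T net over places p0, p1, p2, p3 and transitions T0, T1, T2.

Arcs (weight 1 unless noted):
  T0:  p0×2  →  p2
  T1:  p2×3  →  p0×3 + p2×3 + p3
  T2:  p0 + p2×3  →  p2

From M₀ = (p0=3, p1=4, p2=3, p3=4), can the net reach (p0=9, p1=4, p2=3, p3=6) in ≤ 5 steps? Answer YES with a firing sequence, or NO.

step 1: fire T1:  (p0=3, p1=4, p2=3, p3=4) → (p0=6, p1=4, p2=3, p3=5)
step 2: fire T1:  (p0=6, p1=4, p2=3, p3=5) → (p0=9, p1=4, p2=3, p3=6)

YES — reachable via ⟨T1, T1⟩ (2 firings)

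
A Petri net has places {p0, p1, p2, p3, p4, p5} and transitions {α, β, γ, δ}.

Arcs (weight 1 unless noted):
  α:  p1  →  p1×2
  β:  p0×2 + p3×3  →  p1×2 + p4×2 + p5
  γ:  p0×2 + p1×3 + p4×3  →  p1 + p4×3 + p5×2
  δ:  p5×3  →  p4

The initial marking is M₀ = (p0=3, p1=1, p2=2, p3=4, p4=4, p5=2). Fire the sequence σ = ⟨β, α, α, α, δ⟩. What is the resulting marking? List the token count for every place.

step 1: fire β:  (p0=3, p1=1, p2=2, p3=4, p4=4, p5=2) → (p0=1, p1=3, p2=2, p3=1, p4=6, p5=3)
step 2: fire α:  (p0=1, p1=3, p2=2, p3=1, p4=6, p5=3) → (p0=1, p1=4, p2=2, p3=1, p4=6, p5=3)
step 3: fire α:  (p0=1, p1=4, p2=2, p3=1, p4=6, p5=3) → (p0=1, p1=5, p2=2, p3=1, p4=6, p5=3)
step 4: fire α:  (p0=1, p1=5, p2=2, p3=1, p4=6, p5=3) → (p0=1, p1=6, p2=2, p3=1, p4=6, p5=3)
step 5: fire δ:  (p0=1, p1=6, p2=2, p3=1, p4=6, p5=3) → (p0=1, p1=6, p2=2, p3=1, p4=7, p5=0)

(p0=1, p1=6, p2=2, p3=1, p4=7, p5=0)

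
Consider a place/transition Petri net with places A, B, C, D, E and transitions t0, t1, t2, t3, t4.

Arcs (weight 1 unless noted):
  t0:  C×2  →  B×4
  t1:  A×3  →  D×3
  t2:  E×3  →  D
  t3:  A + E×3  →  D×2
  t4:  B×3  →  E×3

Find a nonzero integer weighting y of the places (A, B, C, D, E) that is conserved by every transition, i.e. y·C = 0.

Incidence matrix C (rows=places, cols=transitions):
       t0   t1   t2   t3   t4
    A   0   -3    0   -1    0
    B   4    0    0    0   -3
    C  -2    0    0    0    0
    D   0    3    1    2    0
    E   0    0   -3   -3    3

Candidate y = [3, 1, 2, 3, 1]; check y·C column-wise:
  col t0: 3·0 + 1·4 + 2·-2 + 3·0 + 1·0 = 0
  col t1: 3·-3 + 1·0 + 2·0 + 3·3 + 1·0 = 0
  col t2: 3·0 + 1·0 + 2·0 + 3·1 + 1·-3 = 0
  col t3: 3·-1 + 1·0 + 2·0 + 3·2 + 1·-3 = 0
  col t4: 3·0 + 1·-3 + 2·0 + 3·0 + 1·3 = 0

y = (A:3, B:1, C:2, D:3, E:1)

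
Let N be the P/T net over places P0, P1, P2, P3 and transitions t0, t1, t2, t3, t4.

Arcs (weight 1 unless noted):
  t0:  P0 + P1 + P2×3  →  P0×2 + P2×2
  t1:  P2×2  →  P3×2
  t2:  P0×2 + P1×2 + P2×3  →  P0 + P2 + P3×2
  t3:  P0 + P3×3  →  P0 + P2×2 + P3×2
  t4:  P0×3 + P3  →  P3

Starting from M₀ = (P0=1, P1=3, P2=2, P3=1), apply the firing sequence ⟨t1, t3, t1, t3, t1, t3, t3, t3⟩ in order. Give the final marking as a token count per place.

(P0=1, P1=3, P2=6, P3=2)

step 1: fire t1:  (P0=1, P1=3, P2=2, P3=1) → (P0=1, P1=3, P2=0, P3=3)
step 2: fire t3:  (P0=1, P1=3, P2=0, P3=3) → (P0=1, P1=3, P2=2, P3=2)
step 3: fire t1:  (P0=1, P1=3, P2=2, P3=2) → (P0=1, P1=3, P2=0, P3=4)
step 4: fire t3:  (P0=1, P1=3, P2=0, P3=4) → (P0=1, P1=3, P2=2, P3=3)
step 5: fire t1:  (P0=1, P1=3, P2=2, P3=3) → (P0=1, P1=3, P2=0, P3=5)
step 6: fire t3:  (P0=1, P1=3, P2=0, P3=5) → (P0=1, P1=3, P2=2, P3=4)
step 7: fire t3:  (P0=1, P1=3, P2=2, P3=4) → (P0=1, P1=3, P2=4, P3=3)
step 8: fire t3:  (P0=1, P1=3, P2=4, P3=3) → (P0=1, P1=3, P2=6, P3=2)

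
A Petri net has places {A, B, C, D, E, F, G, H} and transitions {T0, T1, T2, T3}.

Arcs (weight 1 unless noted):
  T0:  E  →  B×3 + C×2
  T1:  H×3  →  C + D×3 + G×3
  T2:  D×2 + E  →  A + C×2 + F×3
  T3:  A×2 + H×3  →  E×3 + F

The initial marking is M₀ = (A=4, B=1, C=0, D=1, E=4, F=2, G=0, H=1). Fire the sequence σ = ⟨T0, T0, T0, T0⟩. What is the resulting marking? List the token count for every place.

step 1: fire T0:  (A=4, B=1, C=0, D=1, E=4, F=2, G=0, H=1) → (A=4, B=4, C=2, D=1, E=3, F=2, G=0, H=1)
step 2: fire T0:  (A=4, B=4, C=2, D=1, E=3, F=2, G=0, H=1) → (A=4, B=7, C=4, D=1, E=2, F=2, G=0, H=1)
step 3: fire T0:  (A=4, B=7, C=4, D=1, E=2, F=2, G=0, H=1) → (A=4, B=10, C=6, D=1, E=1, F=2, G=0, H=1)
step 4: fire T0:  (A=4, B=10, C=6, D=1, E=1, F=2, G=0, H=1) → (A=4, B=13, C=8, D=1, E=0, F=2, G=0, H=1)

(A=4, B=13, C=8, D=1, E=0, F=2, G=0, H=1)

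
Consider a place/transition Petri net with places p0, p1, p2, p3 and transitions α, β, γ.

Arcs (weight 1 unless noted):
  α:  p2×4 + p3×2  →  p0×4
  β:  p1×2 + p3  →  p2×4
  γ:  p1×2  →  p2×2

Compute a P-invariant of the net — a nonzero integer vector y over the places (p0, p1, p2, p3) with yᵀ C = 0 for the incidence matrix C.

Incidence matrix C (rows=places, cols=transitions):
        α    β    γ
   p0   4    0    0
   p1   0   -2   -2
   p2  -4    4    2
   p3  -2   -1    0

Candidate y = [2, 1, 1, 2]; check y·C column-wise:
  col α: 2·4 + 1·0 + 1·-4 + 2·-2 = 0
  col β: 2·0 + 1·-2 + 1·4 + 2·-1 = 0
  col γ: 2·0 + 1·-2 + 1·2 + 2·0 = 0

y = (p0:2, p1:1, p2:1, p3:2)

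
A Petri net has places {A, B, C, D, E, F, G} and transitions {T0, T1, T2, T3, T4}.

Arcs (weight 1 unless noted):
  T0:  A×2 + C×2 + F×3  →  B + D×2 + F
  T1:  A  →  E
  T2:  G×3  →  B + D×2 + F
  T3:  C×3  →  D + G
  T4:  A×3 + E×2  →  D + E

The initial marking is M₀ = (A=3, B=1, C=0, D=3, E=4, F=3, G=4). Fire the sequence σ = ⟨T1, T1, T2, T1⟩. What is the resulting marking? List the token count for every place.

(A=0, B=2, C=0, D=5, E=7, F=4, G=1)

step 1: fire T1:  (A=3, B=1, C=0, D=3, E=4, F=3, G=4) → (A=2, B=1, C=0, D=3, E=5, F=3, G=4)
step 2: fire T1:  (A=2, B=1, C=0, D=3, E=5, F=3, G=4) → (A=1, B=1, C=0, D=3, E=6, F=3, G=4)
step 3: fire T2:  (A=1, B=1, C=0, D=3, E=6, F=3, G=4) → (A=1, B=2, C=0, D=5, E=6, F=4, G=1)
step 4: fire T1:  (A=1, B=2, C=0, D=5, E=6, F=4, G=1) → (A=0, B=2, C=0, D=5, E=7, F=4, G=1)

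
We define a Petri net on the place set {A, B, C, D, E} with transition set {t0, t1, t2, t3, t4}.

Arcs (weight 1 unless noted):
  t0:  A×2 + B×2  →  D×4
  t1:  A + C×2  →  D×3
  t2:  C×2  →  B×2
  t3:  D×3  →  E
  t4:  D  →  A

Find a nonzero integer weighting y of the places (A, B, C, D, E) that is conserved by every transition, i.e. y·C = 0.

Incidence matrix C (rows=places, cols=transitions):
       t0   t1   t2   t3   t4
    A  -2   -1    0    0    1
    B  -2    0    2    0    0
    C   0   -2   -2    0    0
    D   4    3    0   -3   -1
    E   0    0    0    1    0

Candidate y = [1, 1, 1, 1, 3]; check y·C column-wise:
  col t0: 1·-2 + 1·-2 + 1·0 + 1·4 + 3·0 = 0
  col t1: 1·-1 + 1·0 + 1·-2 + 1·3 + 3·0 = 0
  col t2: 1·0 + 1·2 + 1·-2 + 1·0 + 3·0 = 0
  col t3: 1·0 + 1·0 + 1·0 + 1·-3 + 3·1 = 0
  col t4: 1·1 + 1·0 + 1·0 + 1·-1 + 3·0 = 0

y = (A:1, B:1, C:1, D:1, E:3)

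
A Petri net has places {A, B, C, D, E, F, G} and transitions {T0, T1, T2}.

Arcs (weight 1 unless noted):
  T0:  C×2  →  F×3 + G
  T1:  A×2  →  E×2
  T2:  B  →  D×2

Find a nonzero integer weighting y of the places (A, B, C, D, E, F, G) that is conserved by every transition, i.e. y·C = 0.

y = (A:0, B:2, C:0, D:1, E:0, F:0, G:0)

Incidence matrix C (rows=places, cols=transitions):
       T0   T1   T2
    A   0   -2    0
    B   0    0   -1
    C  -2    0    0
    D   0    0    2
    E   0    2    0
    F   3    0    0
    G   1    0    0

Candidate y = [0, 2, 0, 1, 0, 0, 0]; check y·C column-wise:
  col T0: 2·0 + 0·-2 + 1·0 + 0·3 + 0·1 = 0
  col T1: 0·-2 + 2·0 + 1·0 + 0·2 = 0
  col T2: 2·-1 + 1·2 = 0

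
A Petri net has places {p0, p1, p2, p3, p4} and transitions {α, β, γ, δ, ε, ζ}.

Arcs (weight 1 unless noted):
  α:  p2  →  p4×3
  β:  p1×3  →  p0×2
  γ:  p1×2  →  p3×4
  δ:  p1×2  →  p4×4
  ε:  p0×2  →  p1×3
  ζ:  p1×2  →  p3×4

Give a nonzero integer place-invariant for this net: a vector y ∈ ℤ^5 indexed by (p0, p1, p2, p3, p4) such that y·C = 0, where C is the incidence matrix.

y = (p0:3, p1:2, p2:3, p3:1, p4:1)

Incidence matrix C (rows=places, cols=transitions):
        α    β    γ    δ    ε    ζ
   p0   0    2    0    0   -2    0
   p1   0   -3   -2   -2    3   -2
   p2  -1    0    0    0    0    0
   p3   0    0    4    0    0    4
   p4   3    0    0    4    0    0

Candidate y = [3, 2, 3, 1, 1]; check y·C column-wise:
  col α: 3·0 + 2·0 + 3·-1 + 1·0 + 1·3 = 0
  col β: 3·2 + 2·-3 + 3·0 + 1·0 + 1·0 = 0
  col γ: 3·0 + 2·-2 + 3·0 + 1·4 + 1·0 = 0
  col δ: 3·0 + 2·-2 + 3·0 + 1·0 + 1·4 = 0
  col ε: 3·-2 + 2·3 + 3·0 + 1·0 + 1·0 = 0
  col ζ: 3·0 + 2·-2 + 3·0 + 1·4 + 1·0 = 0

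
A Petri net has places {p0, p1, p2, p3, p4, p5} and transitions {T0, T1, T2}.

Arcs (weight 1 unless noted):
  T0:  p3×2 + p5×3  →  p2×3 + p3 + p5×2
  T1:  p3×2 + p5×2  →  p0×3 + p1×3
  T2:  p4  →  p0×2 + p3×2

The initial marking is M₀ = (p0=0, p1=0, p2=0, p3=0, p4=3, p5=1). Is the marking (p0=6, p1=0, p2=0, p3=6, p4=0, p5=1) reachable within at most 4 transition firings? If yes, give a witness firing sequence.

YES — reachable via ⟨T2, T2, T2⟩ (3 firings)

step 1: fire T2:  (p0=0, p1=0, p2=0, p3=0, p4=3, p5=1) → (p0=2, p1=0, p2=0, p3=2, p4=2, p5=1)
step 2: fire T2:  (p0=2, p1=0, p2=0, p3=2, p4=2, p5=1) → (p0=4, p1=0, p2=0, p3=4, p4=1, p5=1)
step 3: fire T2:  (p0=4, p1=0, p2=0, p3=4, p4=1, p5=1) → (p0=6, p1=0, p2=0, p3=6, p4=0, p5=1)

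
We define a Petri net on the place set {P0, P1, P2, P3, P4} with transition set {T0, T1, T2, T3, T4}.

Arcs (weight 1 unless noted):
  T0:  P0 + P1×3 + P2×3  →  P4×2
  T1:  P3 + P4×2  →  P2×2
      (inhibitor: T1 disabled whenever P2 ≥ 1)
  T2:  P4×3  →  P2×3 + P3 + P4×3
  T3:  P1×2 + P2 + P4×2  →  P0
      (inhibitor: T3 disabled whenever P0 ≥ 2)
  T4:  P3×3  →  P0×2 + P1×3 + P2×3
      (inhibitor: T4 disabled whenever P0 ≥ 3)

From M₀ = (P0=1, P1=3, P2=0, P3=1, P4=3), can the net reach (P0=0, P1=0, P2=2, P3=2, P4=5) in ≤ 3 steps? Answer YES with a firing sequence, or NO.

depth 0: 1 marking
depth 1: 3 markings reached so far
depth 2: 6 markings reached so far
depth 3: 11 markings reached so far
target is not among the 11 markings reachable within 3 steps

NO — not reachable within 3 firings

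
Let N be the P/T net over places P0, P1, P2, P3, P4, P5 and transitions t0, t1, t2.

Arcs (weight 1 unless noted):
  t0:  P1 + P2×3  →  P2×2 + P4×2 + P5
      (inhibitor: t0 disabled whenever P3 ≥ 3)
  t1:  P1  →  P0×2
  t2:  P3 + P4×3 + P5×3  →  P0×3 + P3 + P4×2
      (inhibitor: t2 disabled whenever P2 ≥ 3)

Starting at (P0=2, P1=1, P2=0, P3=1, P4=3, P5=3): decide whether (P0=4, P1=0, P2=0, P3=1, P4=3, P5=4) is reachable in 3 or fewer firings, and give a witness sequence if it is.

NO — not reachable within 3 firings

depth 0: 1 marking
depth 1: 3 markings reached so far
depth 2: 4 markings reached so far
depth 3: 4 markings reached so far
(frontier empty at depth 3; search complete)
target is not among the 4 markings reachable within 3 steps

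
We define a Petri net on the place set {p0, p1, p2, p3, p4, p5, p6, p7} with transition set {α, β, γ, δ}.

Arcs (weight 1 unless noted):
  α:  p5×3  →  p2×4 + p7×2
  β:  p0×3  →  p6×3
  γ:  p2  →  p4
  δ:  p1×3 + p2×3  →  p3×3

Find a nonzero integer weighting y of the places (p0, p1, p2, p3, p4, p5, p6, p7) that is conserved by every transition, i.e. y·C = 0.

y = (p0:0, p1:1, p2:0, p3:1, p4:0, p5:0, p6:0, p7:0)

Incidence matrix C (rows=places, cols=transitions):
        α    β    γ    δ
   p0   0   -3    0    0
   p1   0    0    0   -3
   p2   4    0   -1   -3
   p3   0    0    0    3
   p4   0    0    1    0
   p5  -3    0    0    0
   p6   0    3    0    0
   p7   2    0    0    0

Candidate y = [0, 1, 0, 1, 0, 0, 0, 0]; check y·C column-wise:
  col α: 1·0 + 0·4 + 1·0 + 0·-3 + 0·2 = 0
  col β: 0·-3 + 1·0 + 1·0 + 0·3 = 0
  col γ: 1·0 + 0·-1 + 1·0 + 0·1 = 0
  col δ: 1·-3 + 0·-3 + 1·3 = 0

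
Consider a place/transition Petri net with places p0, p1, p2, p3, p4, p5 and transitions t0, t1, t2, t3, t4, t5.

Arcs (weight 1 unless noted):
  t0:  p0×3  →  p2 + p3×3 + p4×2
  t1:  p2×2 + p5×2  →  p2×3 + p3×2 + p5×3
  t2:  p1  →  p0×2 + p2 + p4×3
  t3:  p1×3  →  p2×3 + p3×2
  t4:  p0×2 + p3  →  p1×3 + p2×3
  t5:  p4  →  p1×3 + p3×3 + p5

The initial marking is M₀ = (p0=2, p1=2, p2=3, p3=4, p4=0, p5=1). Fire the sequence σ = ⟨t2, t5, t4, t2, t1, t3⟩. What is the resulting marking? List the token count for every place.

(p0=4, p1=3, p2=12, p3=10, p4=5, p5=3)

step 1: fire t2:  (p0=2, p1=2, p2=3, p3=4, p4=0, p5=1) → (p0=4, p1=1, p2=4, p3=4, p4=3, p5=1)
step 2: fire t5:  (p0=4, p1=1, p2=4, p3=4, p4=3, p5=1) → (p0=4, p1=4, p2=4, p3=7, p4=2, p5=2)
step 3: fire t4:  (p0=4, p1=4, p2=4, p3=7, p4=2, p5=2) → (p0=2, p1=7, p2=7, p3=6, p4=2, p5=2)
step 4: fire t2:  (p0=2, p1=7, p2=7, p3=6, p4=2, p5=2) → (p0=4, p1=6, p2=8, p3=6, p4=5, p5=2)
step 5: fire t1:  (p0=4, p1=6, p2=8, p3=6, p4=5, p5=2) → (p0=4, p1=6, p2=9, p3=8, p4=5, p5=3)
step 6: fire t3:  (p0=4, p1=6, p2=9, p3=8, p4=5, p5=3) → (p0=4, p1=3, p2=12, p3=10, p4=5, p5=3)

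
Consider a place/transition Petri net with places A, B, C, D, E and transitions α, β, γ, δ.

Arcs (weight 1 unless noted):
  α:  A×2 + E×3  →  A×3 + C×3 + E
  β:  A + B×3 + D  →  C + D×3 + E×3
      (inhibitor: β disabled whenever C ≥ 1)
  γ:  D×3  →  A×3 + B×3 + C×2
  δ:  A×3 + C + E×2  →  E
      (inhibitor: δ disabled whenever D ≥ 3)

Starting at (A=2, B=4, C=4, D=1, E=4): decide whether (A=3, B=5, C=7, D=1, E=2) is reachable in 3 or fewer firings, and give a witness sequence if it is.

NO — not reachable within 3 firings

depth 0: 1 marking
depth 1: 2 markings reached so far
depth 2: 3 markings reached so far
depth 3: 3 markings reached so far
(frontier empty at depth 3; search complete)
target is not among the 3 markings reachable within 3 steps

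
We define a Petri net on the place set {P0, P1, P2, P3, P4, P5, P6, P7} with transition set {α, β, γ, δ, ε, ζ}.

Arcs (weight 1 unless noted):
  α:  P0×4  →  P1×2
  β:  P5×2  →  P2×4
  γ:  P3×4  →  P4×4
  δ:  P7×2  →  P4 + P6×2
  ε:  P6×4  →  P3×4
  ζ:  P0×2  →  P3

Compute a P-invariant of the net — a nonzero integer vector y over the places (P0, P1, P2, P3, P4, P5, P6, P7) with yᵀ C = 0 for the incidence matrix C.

Incidence matrix C (rows=places, cols=transitions):
        α    β    γ    δ    ε    ζ
   P0  -4    0    0    0    0   -2
   P1   2    0    0    0    0    0
   P2   0    4    0    0    0    0
   P3   0    0   -4    0    4    1
   P4   0    0    4    1    0    0
   P5   0   -2    0    0    0    0
   P6   0    0    0    2   -4    0
   P7   0    0    0   -2    0    0

Candidate y = [0, 0, 1, 0, 0, 2, 0, 0]; check y·C column-wise:
  col α: 0·-4 + 0·2 + 1·0 + 2·0 = 0
  col β: 1·4 + 2·-2 = 0
  col γ: 1·0 + 0·-4 + 0·4 + 2·0 = 0
  col δ: 1·0 + 0·1 + 2·0 + 0·2 + 0·-2 = 0
  col ε: 1·0 + 0·4 + 2·0 + 0·-4 = 0
  col ζ: 0·-2 + 1·0 + 0·1 + 2·0 = 0

y = (P0:0, P1:0, P2:1, P3:0, P4:0, P5:2, P6:0, P7:0)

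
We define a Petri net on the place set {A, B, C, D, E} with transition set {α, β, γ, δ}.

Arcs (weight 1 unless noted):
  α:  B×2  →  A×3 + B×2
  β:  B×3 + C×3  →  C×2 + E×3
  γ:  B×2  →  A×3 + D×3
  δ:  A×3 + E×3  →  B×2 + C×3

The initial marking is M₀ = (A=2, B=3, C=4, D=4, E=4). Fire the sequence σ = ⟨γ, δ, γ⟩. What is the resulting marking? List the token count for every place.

(A=5, B=1, C=7, D=10, E=1)

step 1: fire γ:  (A=2, B=3, C=4, D=4, E=4) → (A=5, B=1, C=4, D=7, E=4)
step 2: fire δ:  (A=5, B=1, C=4, D=7, E=4) → (A=2, B=3, C=7, D=7, E=1)
step 3: fire γ:  (A=2, B=3, C=7, D=7, E=1) → (A=5, B=1, C=7, D=10, E=1)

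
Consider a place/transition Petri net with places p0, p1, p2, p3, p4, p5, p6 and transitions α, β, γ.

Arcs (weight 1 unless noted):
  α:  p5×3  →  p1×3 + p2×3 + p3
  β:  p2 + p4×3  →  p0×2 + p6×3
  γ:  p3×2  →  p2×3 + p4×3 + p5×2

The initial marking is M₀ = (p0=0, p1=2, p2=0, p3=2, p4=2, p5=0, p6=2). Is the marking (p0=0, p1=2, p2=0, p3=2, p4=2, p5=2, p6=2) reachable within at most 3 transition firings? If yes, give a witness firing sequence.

depth 0: 1 marking
depth 1: 2 markings reached so far
depth 2: 3 markings reached so far
depth 3: 3 markings reached so far
(frontier empty at depth 3; search complete)
target is not among the 3 markings reachable within 3 steps

NO — not reachable within 3 firings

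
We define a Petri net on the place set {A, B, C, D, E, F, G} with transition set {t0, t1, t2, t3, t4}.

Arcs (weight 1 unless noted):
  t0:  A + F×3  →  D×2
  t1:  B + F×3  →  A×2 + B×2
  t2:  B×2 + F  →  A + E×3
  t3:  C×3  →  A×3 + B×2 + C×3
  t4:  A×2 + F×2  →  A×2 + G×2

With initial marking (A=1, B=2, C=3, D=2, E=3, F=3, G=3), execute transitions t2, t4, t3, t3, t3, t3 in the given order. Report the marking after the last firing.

step 1: fire t2:  (A=1, B=2, C=3, D=2, E=3, F=3, G=3) → (A=2, B=0, C=3, D=2, E=6, F=2, G=3)
step 2: fire t4:  (A=2, B=0, C=3, D=2, E=6, F=2, G=3) → (A=2, B=0, C=3, D=2, E=6, F=0, G=5)
step 3: fire t3:  (A=2, B=0, C=3, D=2, E=6, F=0, G=5) → (A=5, B=2, C=3, D=2, E=6, F=0, G=5)
step 4: fire t3:  (A=5, B=2, C=3, D=2, E=6, F=0, G=5) → (A=8, B=4, C=3, D=2, E=6, F=0, G=5)
step 5: fire t3:  (A=8, B=4, C=3, D=2, E=6, F=0, G=5) → (A=11, B=6, C=3, D=2, E=6, F=0, G=5)
step 6: fire t3:  (A=11, B=6, C=3, D=2, E=6, F=0, G=5) → (A=14, B=8, C=3, D=2, E=6, F=0, G=5)

(A=14, B=8, C=3, D=2, E=6, F=0, G=5)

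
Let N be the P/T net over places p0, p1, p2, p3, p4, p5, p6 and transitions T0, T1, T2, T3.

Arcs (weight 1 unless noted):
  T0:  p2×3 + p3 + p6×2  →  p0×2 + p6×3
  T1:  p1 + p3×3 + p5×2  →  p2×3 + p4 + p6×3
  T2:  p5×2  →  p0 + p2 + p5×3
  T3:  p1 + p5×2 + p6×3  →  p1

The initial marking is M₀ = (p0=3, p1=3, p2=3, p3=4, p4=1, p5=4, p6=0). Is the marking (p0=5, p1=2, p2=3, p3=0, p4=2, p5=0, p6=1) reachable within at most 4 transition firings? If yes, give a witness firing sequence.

YES — reachable via ⟨T1, T0, T3⟩ (3 firings)

step 1: fire T1:  (p0=3, p1=3, p2=3, p3=4, p4=1, p5=4, p6=0) → (p0=3, p1=2, p2=6, p3=1, p4=2, p5=2, p6=3)
step 2: fire T0:  (p0=3, p1=2, p2=6, p3=1, p4=2, p5=2, p6=3) → (p0=5, p1=2, p2=3, p3=0, p4=2, p5=2, p6=4)
step 3: fire T3:  (p0=5, p1=2, p2=3, p3=0, p4=2, p5=2, p6=4) → (p0=5, p1=2, p2=3, p3=0, p4=2, p5=0, p6=1)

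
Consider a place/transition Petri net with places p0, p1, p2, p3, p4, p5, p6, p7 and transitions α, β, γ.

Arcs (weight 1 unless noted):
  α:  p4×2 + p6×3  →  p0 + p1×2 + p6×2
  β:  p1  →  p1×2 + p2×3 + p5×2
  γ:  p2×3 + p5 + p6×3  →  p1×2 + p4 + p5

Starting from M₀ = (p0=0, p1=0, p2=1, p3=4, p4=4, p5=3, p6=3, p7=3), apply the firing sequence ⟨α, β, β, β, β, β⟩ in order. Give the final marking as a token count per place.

step 1: fire α:  (p0=0, p1=0, p2=1, p3=4, p4=4, p5=3, p6=3, p7=3) → (p0=1, p1=2, p2=1, p3=4, p4=2, p5=3, p6=2, p7=3)
step 2: fire β:  (p0=1, p1=2, p2=1, p3=4, p4=2, p5=3, p6=2, p7=3) → (p0=1, p1=3, p2=4, p3=4, p4=2, p5=5, p6=2, p7=3)
step 3: fire β:  (p0=1, p1=3, p2=4, p3=4, p4=2, p5=5, p6=2, p7=3) → (p0=1, p1=4, p2=7, p3=4, p4=2, p5=7, p6=2, p7=3)
step 4: fire β:  (p0=1, p1=4, p2=7, p3=4, p4=2, p5=7, p6=2, p7=3) → (p0=1, p1=5, p2=10, p3=4, p4=2, p5=9, p6=2, p7=3)
step 5: fire β:  (p0=1, p1=5, p2=10, p3=4, p4=2, p5=9, p6=2, p7=3) → (p0=1, p1=6, p2=13, p3=4, p4=2, p5=11, p6=2, p7=3)
step 6: fire β:  (p0=1, p1=6, p2=13, p3=4, p4=2, p5=11, p6=2, p7=3) → (p0=1, p1=7, p2=16, p3=4, p4=2, p5=13, p6=2, p7=3)

(p0=1, p1=7, p2=16, p3=4, p4=2, p5=13, p6=2, p7=3)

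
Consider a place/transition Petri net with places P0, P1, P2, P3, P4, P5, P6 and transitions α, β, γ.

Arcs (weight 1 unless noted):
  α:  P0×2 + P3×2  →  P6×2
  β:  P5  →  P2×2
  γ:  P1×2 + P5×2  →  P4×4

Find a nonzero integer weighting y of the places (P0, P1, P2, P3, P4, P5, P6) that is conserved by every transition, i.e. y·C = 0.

Incidence matrix C (rows=places, cols=transitions):
        α    β    γ
   P0  -2    0    0
   P1   0    0   -2
   P2   0    2    0
   P3  -2    0    0
   P4   0    0    4
   P5   0   -1   -2
   P6   2    0    0

Candidate y = [1, 0, 0, -1, 0, 0, 0]; check y·C column-wise:
  col α: 1·-2 + -1·-2 + 0·2 = 0
  col β: 1·0 + 0·2 + -1·0 + 0·-1 = 0
  col γ: 1·0 + 0·-2 + -1·0 + 0·4 + 0·-2 = 0

y = (P0:1, P1:0, P2:0, P3:-1, P4:0, P5:0, P6:0)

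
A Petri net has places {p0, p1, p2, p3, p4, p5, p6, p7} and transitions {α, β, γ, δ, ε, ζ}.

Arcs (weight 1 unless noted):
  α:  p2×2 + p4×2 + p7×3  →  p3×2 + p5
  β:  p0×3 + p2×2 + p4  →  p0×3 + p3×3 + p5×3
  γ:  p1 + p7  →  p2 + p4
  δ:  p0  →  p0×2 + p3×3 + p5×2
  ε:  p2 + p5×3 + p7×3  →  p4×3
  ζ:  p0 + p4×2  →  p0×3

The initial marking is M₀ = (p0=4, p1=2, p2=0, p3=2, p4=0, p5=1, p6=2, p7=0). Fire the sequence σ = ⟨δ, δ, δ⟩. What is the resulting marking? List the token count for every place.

(p0=7, p1=2, p2=0, p3=11, p4=0, p5=7, p6=2, p7=0)

step 1: fire δ:  (p0=4, p1=2, p2=0, p3=2, p4=0, p5=1, p6=2, p7=0) → (p0=5, p1=2, p2=0, p3=5, p4=0, p5=3, p6=2, p7=0)
step 2: fire δ:  (p0=5, p1=2, p2=0, p3=5, p4=0, p5=3, p6=2, p7=0) → (p0=6, p1=2, p2=0, p3=8, p4=0, p5=5, p6=2, p7=0)
step 3: fire δ:  (p0=6, p1=2, p2=0, p3=8, p4=0, p5=5, p6=2, p7=0) → (p0=7, p1=2, p2=0, p3=11, p4=0, p5=7, p6=2, p7=0)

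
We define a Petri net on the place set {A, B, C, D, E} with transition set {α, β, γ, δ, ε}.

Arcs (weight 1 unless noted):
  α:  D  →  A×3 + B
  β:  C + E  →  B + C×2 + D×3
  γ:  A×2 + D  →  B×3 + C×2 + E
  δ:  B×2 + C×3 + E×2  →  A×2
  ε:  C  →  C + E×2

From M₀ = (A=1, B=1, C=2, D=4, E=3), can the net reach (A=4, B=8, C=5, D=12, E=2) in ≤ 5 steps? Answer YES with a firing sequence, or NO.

depth 0: 1 marking
depth 1: 4 markings reached so far
depth 2: 12 markings reached so far
depth 3: 30 markings reached so far
depth 4: 63 markings reached so far
depth 5: 115 markings reached so far
target is not among the 115 markings reachable within 5 steps

NO — not reachable within 5 firings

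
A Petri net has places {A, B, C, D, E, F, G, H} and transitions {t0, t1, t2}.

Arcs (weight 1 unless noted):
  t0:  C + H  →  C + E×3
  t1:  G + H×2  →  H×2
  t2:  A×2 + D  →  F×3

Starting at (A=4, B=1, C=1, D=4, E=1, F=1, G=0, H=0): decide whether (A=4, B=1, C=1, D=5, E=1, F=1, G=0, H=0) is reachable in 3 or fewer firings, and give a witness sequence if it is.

NO — not reachable within 3 firings

depth 0: 1 marking
depth 1: 2 markings reached so far
depth 2: 3 markings reached so far
depth 3: 3 markings reached so far
(frontier empty at depth 3; search complete)
target is not among the 3 markings reachable within 3 steps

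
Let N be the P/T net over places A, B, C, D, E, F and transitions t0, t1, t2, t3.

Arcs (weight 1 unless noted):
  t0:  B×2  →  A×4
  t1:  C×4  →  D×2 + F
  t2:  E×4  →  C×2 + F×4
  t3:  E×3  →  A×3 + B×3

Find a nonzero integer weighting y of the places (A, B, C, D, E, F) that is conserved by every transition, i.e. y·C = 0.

y = (A:1, B:2, C:6, D:12, E:3, F:0)

Incidence matrix C (rows=places, cols=transitions):
       t0   t1   t2   t3
    A   4    0    0    3
    B  -2    0    0    3
    C   0   -4    2    0
    D   0    2    0    0
    E   0    0   -4   -3
    F   0    1    4    0

Candidate y = [1, 2, 6, 12, 3, 0]; check y·C column-wise:
  col t0: 1·4 + 2·-2 + 6·0 + 12·0 + 3·0 = 0
  col t1: 1·0 + 2·0 + 6·-4 + 12·2 + 3·0 + 0·1 = 0
  col t2: 1·0 + 2·0 + 6·2 + 12·0 + 3·-4 + 0·4 = 0
  col t3: 1·3 + 2·3 + 6·0 + 12·0 + 3·-3 = 0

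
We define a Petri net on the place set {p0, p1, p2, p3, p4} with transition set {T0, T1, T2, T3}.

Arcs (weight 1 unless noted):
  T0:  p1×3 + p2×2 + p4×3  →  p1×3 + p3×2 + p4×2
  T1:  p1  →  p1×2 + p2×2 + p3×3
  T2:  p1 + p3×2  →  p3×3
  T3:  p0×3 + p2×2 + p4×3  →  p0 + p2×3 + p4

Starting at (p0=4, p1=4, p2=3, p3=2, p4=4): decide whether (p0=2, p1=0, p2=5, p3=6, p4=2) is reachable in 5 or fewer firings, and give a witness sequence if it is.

depth 0: 1 marking
depth 1: 5 markings reached so far
depth 2: 12 markings reached so far
depth 3: 24 markings reached so far
depth 4: 41 markings reached so far
depth 5: 62 markings reached so far
target is not among the 62 markings reachable within 5 steps

NO — not reachable within 5 firings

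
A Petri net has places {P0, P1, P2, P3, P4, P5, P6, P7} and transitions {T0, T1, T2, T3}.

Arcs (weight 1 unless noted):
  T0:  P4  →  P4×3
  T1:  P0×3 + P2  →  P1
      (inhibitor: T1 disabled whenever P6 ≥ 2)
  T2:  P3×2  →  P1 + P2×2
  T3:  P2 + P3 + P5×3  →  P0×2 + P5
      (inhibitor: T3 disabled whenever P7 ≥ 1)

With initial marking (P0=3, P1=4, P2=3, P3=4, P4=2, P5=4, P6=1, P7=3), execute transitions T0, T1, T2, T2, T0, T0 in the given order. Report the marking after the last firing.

step 1: fire T0:  (P0=3, P1=4, P2=3, P3=4, P4=2, P5=4, P6=1, P7=3) → (P0=3, P1=4, P2=3, P3=4, P4=4, P5=4, P6=1, P7=3)
step 2: fire T1:  (P0=3, P1=4, P2=3, P3=4, P4=4, P5=4, P6=1, P7=3) → (P0=0, P1=5, P2=2, P3=4, P4=4, P5=4, P6=1, P7=3)
step 3: fire T2:  (P0=0, P1=5, P2=2, P3=4, P4=4, P5=4, P6=1, P7=3) → (P0=0, P1=6, P2=4, P3=2, P4=4, P5=4, P6=1, P7=3)
step 4: fire T2:  (P0=0, P1=6, P2=4, P3=2, P4=4, P5=4, P6=1, P7=3) → (P0=0, P1=7, P2=6, P3=0, P4=4, P5=4, P6=1, P7=3)
step 5: fire T0:  (P0=0, P1=7, P2=6, P3=0, P4=4, P5=4, P6=1, P7=3) → (P0=0, P1=7, P2=6, P3=0, P4=6, P5=4, P6=1, P7=3)
step 6: fire T0:  (P0=0, P1=7, P2=6, P3=0, P4=6, P5=4, P6=1, P7=3) → (P0=0, P1=7, P2=6, P3=0, P4=8, P5=4, P6=1, P7=3)

(P0=0, P1=7, P2=6, P3=0, P4=8, P5=4, P6=1, P7=3)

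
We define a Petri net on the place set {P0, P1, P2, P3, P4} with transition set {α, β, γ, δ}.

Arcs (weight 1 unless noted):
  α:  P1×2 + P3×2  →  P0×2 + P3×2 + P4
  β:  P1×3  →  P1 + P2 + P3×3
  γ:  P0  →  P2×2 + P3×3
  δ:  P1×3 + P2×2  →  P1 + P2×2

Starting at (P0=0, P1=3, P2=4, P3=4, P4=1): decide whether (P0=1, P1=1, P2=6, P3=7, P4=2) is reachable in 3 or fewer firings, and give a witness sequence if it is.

YES — reachable via ⟨α, γ⟩ (2 firings)

step 1: fire α:  (P0=0, P1=3, P2=4, P3=4, P4=1) → (P0=2, P1=1, P2=4, P3=4, P4=2)
step 2: fire γ:  (P0=2, P1=1, P2=4, P3=4, P4=2) → (P0=1, P1=1, P2=6, P3=7, P4=2)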